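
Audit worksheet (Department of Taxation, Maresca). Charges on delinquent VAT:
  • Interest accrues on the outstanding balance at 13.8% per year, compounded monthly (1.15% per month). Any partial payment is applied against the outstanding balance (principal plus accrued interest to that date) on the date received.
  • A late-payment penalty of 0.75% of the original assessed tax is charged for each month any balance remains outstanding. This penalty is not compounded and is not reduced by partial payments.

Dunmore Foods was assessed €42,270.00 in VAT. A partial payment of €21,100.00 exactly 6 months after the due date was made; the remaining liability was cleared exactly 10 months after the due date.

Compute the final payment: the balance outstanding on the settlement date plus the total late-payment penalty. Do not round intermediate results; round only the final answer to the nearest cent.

€28,473.26

Balance at month 6: €42,270.0000 × (1 + 0.0115)^6 = €45,271.7800…
After €21,100.00 payment: €45,271.7800… − €21,100.00 = €24,171.7800…
Balance at month 10: €24,171.7800… × (1 + 0.0115)^4 = €25,303.0097…
Penalty: 10 × 0.75% × €42,270.00 = €3,170.25
Final settlement = outstanding balance + penalty = €25,303.0097… + €3,170.25 = €28,473.26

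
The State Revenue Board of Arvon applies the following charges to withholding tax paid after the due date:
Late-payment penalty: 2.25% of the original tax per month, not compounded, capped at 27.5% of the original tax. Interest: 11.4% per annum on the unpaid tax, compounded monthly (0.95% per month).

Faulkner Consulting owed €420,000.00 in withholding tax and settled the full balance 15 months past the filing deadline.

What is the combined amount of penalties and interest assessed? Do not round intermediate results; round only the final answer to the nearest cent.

Penalty (uncapped): 15 × 2.25% × €420,000.00 = €141,750.00; cap = 27.5% × €420,000.00 = €115,500.00 → penalty = €115,500.00
Interest: €420,000.00 × ((1 + 0.0095)^15 − 1) = €420,000.00 × 0.1523777… = €63,998.6381…
Penalties + interest = €115,500.0000 + €63,998.6381… = €179,498.64

€179,498.64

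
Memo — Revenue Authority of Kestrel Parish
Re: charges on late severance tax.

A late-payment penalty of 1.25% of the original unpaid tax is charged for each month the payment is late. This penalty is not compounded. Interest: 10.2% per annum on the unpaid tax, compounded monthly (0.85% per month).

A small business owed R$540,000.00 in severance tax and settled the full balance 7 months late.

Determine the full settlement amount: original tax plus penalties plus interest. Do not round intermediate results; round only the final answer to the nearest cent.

Late-payment penalty = 1.25% × R$540,000.00 × 7 mo = R$47,250.00
Interest: R$540,000.00 × ((1 + 0.0085)^7 − 1) = R$540,000.00 × 0.0610389… = R$32,961.0211…
Total = R$540,000.00 + R$47,250.0000 + R$32,961.0211… = R$620,211.02

R$620,211.02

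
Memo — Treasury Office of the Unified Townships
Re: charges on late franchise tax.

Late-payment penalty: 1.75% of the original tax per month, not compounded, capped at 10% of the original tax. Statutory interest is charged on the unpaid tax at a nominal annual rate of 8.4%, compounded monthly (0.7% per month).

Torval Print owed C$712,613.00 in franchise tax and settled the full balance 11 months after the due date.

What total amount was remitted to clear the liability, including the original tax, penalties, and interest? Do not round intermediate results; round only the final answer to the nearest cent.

Penalty (uncapped): 11 × 1.75% × C$712,613.00 = C$137,178.00…; cap = 10% × C$712,613.00 = C$71,261.30 → penalty = C$71,261.30
Interest: C$712,613.00 × ((1 + 0.007)^11 − 1) = C$712,613.00 × 0.0797524… = C$56,832.5936…
Total = C$712,613.00 + C$71,261.3000 + C$56,832.5936… = C$840,706.89

C$840,706.89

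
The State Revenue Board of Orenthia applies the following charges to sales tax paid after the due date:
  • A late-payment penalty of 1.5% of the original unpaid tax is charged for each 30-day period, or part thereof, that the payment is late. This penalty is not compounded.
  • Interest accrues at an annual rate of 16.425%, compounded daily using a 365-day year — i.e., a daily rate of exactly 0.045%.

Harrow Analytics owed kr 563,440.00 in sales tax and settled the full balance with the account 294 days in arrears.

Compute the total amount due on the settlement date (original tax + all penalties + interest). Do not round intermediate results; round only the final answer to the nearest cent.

kr 727,635.85

Penalty periods: ⌈294/30⌉ = 10; penalty = 10 × 1.5% × kr 563,440.00 = kr 84,516.00
Interest: kr 563,440.00 × ((1 + 0.00045)^294 − 1) = kr 563,440.00 × 0.14141674… = kr 79,679.8456…
Total = kr 563,440.00 + kr 84,516.0000 + kr 79,679.8456… = kr 727,635.85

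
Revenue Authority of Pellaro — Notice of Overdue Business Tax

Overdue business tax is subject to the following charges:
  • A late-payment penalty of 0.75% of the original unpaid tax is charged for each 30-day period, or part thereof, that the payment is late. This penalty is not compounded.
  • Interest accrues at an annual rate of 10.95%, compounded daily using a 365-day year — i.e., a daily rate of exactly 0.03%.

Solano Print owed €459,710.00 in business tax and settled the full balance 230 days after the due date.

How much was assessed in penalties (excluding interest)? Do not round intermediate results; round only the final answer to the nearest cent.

Penalty periods: ⌈230/30⌉ = 8; penalty = 8 × 0.75% × €459,710.00 = €27,582.60

€27,582.60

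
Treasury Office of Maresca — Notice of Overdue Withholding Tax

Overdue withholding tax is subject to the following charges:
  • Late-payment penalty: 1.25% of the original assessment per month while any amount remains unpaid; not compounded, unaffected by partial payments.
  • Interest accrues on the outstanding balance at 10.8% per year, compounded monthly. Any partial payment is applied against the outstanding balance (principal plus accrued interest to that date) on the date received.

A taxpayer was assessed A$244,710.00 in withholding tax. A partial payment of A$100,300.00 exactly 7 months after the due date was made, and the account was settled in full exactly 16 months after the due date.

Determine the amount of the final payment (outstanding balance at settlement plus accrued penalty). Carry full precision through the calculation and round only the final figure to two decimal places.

A$222,648.71

Monthly rate = 10.8% ÷ 12 = 0.9%
Balance at month 7: A$244,710.0000 × (1 + 0.009)^7 = A$260,549.2820…
After A$100,300.00 payment: A$260,549.2820… − A$100,300.00 = A$160,249.2820…
Balance at month 16: A$160,249.2820… × (1 + 0.009)^9 = A$173,706.7074…
Penalty: 16 × 1.25% × A$244,710.00 = A$48,942.00
Final settlement = outstanding balance + penalty = A$173,706.7074… + A$48,942.00 = A$222,648.71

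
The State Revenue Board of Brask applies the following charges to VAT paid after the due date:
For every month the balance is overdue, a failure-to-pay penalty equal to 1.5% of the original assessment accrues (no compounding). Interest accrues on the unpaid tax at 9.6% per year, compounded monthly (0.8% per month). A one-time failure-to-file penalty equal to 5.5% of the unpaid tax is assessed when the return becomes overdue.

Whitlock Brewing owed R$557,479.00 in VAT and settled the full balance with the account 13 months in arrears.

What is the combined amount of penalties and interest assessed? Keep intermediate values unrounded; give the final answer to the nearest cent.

Failure-to-file penalty: 5.5% × R$557,479.00 = R$30,661.35…
Failure-to-pay penalty: 13 × 1.5% × R$557,479.00 = R$108,708.41…
Interest: R$557,479.00 × ((1 + 0.008)^13 − 1) = R$557,479.00 × 0.1091414… = R$60,844.0404…
Penalties + interest = R$139,369.7500 + R$60,844.0404… = R$200,213.79

R$200,213.79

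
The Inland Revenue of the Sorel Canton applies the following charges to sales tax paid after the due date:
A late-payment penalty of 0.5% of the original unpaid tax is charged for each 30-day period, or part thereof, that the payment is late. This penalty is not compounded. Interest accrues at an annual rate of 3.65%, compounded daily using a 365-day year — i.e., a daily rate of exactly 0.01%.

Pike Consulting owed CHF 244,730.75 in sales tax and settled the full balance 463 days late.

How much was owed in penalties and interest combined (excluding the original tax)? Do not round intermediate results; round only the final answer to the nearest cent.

Penalty periods: ⌈463/30⌉ = 16; penalty = 16 × 0.5% × CHF 244,730.75 = CHF 19,578.46
Interest: CHF 244,730.75 × ((1 + 0.0001)^463 − 1) = CHF 244,730.75 × 0.04738616… = CHF 11,596.8495…
Penalties + interest = CHF 19,578.4600 + CHF 11,596.8495… = CHF 31,175.31

CHF 31,175.31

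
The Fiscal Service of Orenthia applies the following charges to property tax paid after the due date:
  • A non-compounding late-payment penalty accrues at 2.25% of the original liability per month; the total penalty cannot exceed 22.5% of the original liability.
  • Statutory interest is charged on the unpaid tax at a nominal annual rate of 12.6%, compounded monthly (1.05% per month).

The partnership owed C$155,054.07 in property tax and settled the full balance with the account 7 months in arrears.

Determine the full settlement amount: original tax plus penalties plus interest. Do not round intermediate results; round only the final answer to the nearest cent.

Penalty: 7 × 2.25% × C$155,054.07 = C$24,421.02… (below the 22.5% cap of C$34,887.17…)
Interest: C$155,054.07 × ((1 + 0.0105)^7 − 1) = C$155,054.07 × 0.0758562… = C$11,761.8118…
Total = C$155,054.07 + C$24,421.0160… + C$11,761.8118… = C$191,236.90

C$191,236.90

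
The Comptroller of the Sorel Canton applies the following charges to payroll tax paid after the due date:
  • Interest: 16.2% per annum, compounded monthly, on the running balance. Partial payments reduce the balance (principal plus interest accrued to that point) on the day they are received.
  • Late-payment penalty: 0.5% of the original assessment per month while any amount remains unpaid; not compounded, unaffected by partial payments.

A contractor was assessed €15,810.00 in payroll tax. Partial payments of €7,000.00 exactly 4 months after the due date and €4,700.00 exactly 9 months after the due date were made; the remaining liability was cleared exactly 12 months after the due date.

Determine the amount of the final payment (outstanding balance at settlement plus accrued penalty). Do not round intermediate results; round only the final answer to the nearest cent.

€6,833.18

Monthly rate = 16.2% ÷ 12 = 1.35%
Balance at month 4: €15,810.0000 × (1 + 0.0135)^4 = €16,681.1844…
After €7,000.00 payment: €16,681.1844… − €7,000.00 = €9,681.1844…
Balance at month 9: €9,681.1844… × (1 + 0.0135)^5 = €10,352.5481…
After €4,700.00 payment: €10,352.5481… − €4,700.00 = €5,652.5481…
Balance at month 12: €5,652.5481… × (1 + 0.0135)^3 = €5,884.5807…
Penalty: 12 × 0.5% × €15,810.00 = €948.60
Final settlement = outstanding balance + penalty = €5,884.5807… + €948.60 = €6,833.18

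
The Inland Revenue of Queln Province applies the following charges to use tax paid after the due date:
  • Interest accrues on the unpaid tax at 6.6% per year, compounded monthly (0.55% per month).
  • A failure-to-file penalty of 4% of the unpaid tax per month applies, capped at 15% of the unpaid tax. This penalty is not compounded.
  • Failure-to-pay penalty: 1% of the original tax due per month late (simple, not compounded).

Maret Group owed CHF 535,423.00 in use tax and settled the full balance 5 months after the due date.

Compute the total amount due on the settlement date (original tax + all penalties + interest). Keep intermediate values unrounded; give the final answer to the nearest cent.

CHF 657,394.59

Failure-to-file: 5 × 4% × CHF 535,423.00 = CHF 107,084.60, capped at 15% × CHF 535,423.00 = CHF 80,313.45
Failure-to-pay penalty: 5 × 1% × CHF 535,423.00 = CHF 26,771.15
Interest: CHF 535,423.00 × ((1 + 0.0055)^5 − 1) = CHF 535,423.00 × 0.0278042… = CHF 14,886.9912…
Total = CHF 535,423.00 + CHF 107,084.6000 + CHF 14,886.9912… = CHF 657,394.59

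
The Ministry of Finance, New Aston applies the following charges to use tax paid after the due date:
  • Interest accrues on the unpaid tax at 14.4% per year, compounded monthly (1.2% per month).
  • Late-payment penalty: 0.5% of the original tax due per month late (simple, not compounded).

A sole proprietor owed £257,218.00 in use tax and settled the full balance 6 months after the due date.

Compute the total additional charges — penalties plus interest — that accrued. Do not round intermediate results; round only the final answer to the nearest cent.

Late-payment penalty: 6 × 0.5% × £257,218.00 = £7,716.54
Interest: £257,218.00 × ((1 + 0.012)^6 − 1) = £257,218.00 × 0.0741949… = £19,084.2567…
Penalties + interest = £7,716.5400 + £19,084.2567… = £26,800.80

£26,800.80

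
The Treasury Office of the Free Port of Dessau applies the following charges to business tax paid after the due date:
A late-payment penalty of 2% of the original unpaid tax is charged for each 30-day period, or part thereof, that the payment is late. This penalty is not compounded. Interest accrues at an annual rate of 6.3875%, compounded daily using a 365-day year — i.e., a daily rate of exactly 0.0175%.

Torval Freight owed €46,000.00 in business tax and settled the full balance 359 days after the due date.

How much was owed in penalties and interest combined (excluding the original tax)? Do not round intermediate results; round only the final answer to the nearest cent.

Penalty periods: ⌈359/30⌉ = 12; penalty = 12 × 2% × €46,000.00 = €11,040.00
Interest: €46,000.00 × ((1 + 0.000175)^359 − 1) = €46,000.00 × 0.06483462… = €2,982.3927…
Penalties + interest = €11,040.0000 + €2,982.3927… = €14,022.39

€14,022.39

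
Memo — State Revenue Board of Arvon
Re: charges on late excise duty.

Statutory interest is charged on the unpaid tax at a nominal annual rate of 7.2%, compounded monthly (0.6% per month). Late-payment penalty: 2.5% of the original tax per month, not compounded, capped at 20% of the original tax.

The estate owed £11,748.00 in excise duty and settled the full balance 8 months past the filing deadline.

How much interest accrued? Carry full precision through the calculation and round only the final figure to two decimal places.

Interest: £11,748.00 × ((1 + 0.006)^8 − 1) = £11,748.00 × 0.0490202… = £575.8892…

£575.89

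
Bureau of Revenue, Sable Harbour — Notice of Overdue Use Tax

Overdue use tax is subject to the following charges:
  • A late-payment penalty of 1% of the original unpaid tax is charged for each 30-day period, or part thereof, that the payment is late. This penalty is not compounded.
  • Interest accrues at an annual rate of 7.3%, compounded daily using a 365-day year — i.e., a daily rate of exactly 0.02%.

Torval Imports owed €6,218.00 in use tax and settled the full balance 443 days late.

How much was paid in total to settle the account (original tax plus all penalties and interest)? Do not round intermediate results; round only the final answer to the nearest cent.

Penalty periods: ⌈443/30⌉ = 15; penalty = 15 × 1% × €6,218.00 = €932.70
Interest: €6,218.00 × ((1 + 0.0002)^443 − 1) = €6,218.00 × 0.09263383… = €575.9972…
Total = €6,218.00 + €932.7000 + €575.9972… = €7,726.70

€7,726.70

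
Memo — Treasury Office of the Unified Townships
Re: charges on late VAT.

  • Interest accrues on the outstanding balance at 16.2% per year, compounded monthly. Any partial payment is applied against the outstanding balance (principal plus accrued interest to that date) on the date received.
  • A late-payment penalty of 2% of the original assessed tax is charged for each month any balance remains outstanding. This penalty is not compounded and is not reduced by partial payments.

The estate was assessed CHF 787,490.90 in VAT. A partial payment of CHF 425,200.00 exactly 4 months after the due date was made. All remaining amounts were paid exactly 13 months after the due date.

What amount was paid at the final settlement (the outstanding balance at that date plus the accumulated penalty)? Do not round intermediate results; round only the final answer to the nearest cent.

CHF 662,469.84

Monthly rate = 16.2% ÷ 12 = 1.35%
Balance at month 4: CHF 787,490.9000 × (1 + 0.0135)^4 = CHF 830,884.3061…
After CHF 425,200.00 payment: CHF 830,884.3061… − CHF 425,200.00 = CHF 405,684.3061…
Balance at month 13: CHF 405,684.3061… × (1 + 0.0135)^9 = CHF 457,722.2084…
Penalty: 13 × 2% × CHF 787,490.90 = CHF 204,747.63…
Final settlement = outstanding balance + penalty = CHF 457,722.2084… + CHF 204,747.63… = CHF 662,469.84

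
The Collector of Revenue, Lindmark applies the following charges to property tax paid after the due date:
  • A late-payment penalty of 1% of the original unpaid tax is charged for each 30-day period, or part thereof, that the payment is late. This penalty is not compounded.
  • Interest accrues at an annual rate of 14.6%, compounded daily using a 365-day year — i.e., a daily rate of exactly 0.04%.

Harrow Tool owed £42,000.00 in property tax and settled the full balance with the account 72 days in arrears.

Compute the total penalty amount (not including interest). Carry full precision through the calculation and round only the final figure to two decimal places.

£1,260.00

Penalty periods: ⌈72/30⌉ = 3; penalty = 3 × 1% × £42,000.00 = £1,260.00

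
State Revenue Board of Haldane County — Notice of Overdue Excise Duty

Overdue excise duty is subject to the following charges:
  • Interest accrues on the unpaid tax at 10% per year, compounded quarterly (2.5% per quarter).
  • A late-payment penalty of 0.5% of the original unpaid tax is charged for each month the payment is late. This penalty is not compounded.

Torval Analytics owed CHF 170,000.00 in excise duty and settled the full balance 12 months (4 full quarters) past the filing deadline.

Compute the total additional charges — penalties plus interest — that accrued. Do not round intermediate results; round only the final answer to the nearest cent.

CHF 27,848.19

Late-payment penalty: 12 × 0.5% × CHF 170,000.00 = CHF 10,200.00
Interest: CHF 170,000.00 × ((1 + 0.025)^4 − 1) = CHF 170,000.00 × 0.1038129… = CHF 17,648.1914…
Penalties + interest = CHF 10,200.0000 + CHF 17,648.1914… = CHF 27,848.19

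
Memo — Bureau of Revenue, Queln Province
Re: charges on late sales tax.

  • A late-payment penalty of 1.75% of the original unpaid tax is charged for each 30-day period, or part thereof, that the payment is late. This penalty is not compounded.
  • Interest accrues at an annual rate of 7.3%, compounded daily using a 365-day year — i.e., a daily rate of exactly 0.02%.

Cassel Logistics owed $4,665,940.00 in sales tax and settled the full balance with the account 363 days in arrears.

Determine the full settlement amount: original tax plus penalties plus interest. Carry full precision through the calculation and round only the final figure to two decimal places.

Penalty periods: ⌈363/30⌉ = 13; penalty = 13 × 1.75% × $4,665,940.00 = $1,061,501.35
Interest: $4,665,940.00 × ((1 + 0.0002)^363 − 1) = $4,665,940.00 × 0.07529253… = $351,310.4047…
Total = $4,665,940.00 + $1,061,501.3500 + $351,310.4047… = $6,078,751.75

$6,078,751.75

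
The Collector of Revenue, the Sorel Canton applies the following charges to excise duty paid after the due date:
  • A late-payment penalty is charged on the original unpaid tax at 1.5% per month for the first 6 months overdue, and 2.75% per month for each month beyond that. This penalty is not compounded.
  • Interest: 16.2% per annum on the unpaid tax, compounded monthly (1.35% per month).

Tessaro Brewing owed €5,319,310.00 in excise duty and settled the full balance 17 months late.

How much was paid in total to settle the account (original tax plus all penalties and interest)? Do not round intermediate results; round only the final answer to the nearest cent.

€8,769,100.40

Penalty, months 1–6: 6 × 1.5% × €5,319,310.00 = €478,737.90
Penalty, months 7–17: 11 × 2.75% × €5,319,310.00 = €1,609,091.28…
Interest: €5,319,310.00 × ((1 + 0.0135)^17 − 1) = €5,319,310.00 × 0.2560410… = €1,361,961.2288…
Total = €5,319,310.00 + €2,087,829.1750 + €1,361,961.2288… = €8,769,100.40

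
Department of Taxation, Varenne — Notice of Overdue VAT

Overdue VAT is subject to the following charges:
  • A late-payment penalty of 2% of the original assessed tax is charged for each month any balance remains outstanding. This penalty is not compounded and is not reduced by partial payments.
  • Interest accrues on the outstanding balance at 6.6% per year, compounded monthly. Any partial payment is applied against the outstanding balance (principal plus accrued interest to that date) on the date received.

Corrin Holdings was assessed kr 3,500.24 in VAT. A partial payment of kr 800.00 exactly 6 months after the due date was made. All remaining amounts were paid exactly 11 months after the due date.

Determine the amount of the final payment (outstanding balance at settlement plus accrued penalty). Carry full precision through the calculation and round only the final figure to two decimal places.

kr 3,665.73

Monthly rate = 6.6% ÷ 12 = 0.55%
Balance at month 6: kr 3,500.2400 × (1 + 0.0055)^6 = kr 3,617.3478…
After kr 800.00 payment: kr 3,617.3478… − kr 800.00 = kr 2,817.3478…
Balance at month 11: kr 2,817.3478… × (1 + 0.0055)^5 = kr 2,895.6819…
Penalty: 11 × 2% × kr 3,500.24 = kr 770.05…
Final settlement = outstanding balance + penalty = kr 2,895.6819… + kr 770.05… = kr 3,665.73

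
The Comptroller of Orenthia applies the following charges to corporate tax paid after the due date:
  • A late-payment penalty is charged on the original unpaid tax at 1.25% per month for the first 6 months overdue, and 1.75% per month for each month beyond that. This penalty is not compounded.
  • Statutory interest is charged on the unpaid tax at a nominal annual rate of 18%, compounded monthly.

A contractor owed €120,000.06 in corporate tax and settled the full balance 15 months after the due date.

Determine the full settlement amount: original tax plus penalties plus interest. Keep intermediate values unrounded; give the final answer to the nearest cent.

€177,927.94

Penalty, months 1–6: 6 × 1.25% × €120,000.06 = €9,000.00…
Penalty, months 7–15: 9 × 1.75% × €120,000.06 = €18,900.01…
Interest (18%/yr ÷ 12 = 1.5%/month): €120,000.06 × ((1 + 0.015)^15 − 1) = €30,027.8630…
Total = €120,000.06 + €27,900.0140… + €30,027.8630… = €177,927.94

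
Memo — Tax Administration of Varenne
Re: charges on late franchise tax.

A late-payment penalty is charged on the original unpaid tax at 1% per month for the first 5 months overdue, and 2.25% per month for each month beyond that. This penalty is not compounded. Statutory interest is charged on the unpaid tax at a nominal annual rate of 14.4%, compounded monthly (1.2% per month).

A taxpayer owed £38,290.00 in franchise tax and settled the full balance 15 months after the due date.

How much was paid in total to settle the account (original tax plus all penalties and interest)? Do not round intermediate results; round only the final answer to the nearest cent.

£56,322.11

Penalty, months 1–5: 5 × 1% × £38,290.00 = £1,914.50
Penalty, months 6–15: 10 × 2.25% × £38,290.00 = £8,615.25
Interest: £38,290.00 × ((1 + 0.012)^15 − 1) = £38,290.00 × 0.1959353… = £7,502.3629…
Total = £38,290.00 + £10,529.7500 + £7,502.3629… = £56,322.11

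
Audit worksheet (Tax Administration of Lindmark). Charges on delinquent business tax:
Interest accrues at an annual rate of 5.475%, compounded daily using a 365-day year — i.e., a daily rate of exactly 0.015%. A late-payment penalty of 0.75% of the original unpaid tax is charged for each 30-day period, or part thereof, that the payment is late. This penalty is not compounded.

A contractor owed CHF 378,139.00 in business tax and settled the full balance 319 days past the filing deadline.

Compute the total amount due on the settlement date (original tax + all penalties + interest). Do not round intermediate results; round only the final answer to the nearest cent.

CHF 427,867.88

Penalty periods: ⌈319/30⌉ = 11; penalty = 11 × 0.75% × CHF 378,139.00 = CHF 31,196.47…
Interest: CHF 378,139.00 × ((1 + 0.00015)^319 − 1) = CHF 378,139.00 × 0.04900953… = CHF 18,532.4136…
Total = CHF 378,139.00 + CHF 31,196.4675 + CHF 18,532.4136… = CHF 427,867.88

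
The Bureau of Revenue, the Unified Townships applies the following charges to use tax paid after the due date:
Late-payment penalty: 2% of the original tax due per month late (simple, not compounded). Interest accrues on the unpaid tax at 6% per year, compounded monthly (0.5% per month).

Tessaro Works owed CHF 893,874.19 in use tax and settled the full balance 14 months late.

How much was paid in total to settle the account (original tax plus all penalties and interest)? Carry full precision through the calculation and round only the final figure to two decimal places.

CHF 1,208,804.96

Late-payment penalty = 2% × CHF 893,874.19 × 14 mo = CHF 250,284.77…
Interest: CHF 893,874.19 × ((1 + 0.005)^14 − 1) = CHF 893,874.19 × 0.0723211… = CHF 64,645.9932…
Total = CHF 893,874.19 + CHF 250,284.7732 + CHF 64,645.9932… = CHF 1,208,804.96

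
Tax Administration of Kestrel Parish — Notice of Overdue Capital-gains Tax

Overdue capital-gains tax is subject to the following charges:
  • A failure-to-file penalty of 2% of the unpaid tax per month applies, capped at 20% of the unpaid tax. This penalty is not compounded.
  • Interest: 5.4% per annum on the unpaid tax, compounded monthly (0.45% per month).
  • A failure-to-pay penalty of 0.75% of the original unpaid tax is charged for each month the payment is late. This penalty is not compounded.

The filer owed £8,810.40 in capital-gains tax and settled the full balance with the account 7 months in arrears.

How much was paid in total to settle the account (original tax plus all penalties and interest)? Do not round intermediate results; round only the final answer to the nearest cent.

£10,787.70

Failure-to-file: 7 × 2% × £8,810.40 = £1,233.46… (under the 20% cap)
Failure-to-pay penalty: 7 × 0.75% × £8,810.40 = £462.55…
Interest: £8,810.40 × ((1 + 0.0045)^7 − 1) = £8,810.40 × 0.0319285… = £281.3024…
Total = £8,810.40 + £1,696.0020 + £281.3024… = £10,787.70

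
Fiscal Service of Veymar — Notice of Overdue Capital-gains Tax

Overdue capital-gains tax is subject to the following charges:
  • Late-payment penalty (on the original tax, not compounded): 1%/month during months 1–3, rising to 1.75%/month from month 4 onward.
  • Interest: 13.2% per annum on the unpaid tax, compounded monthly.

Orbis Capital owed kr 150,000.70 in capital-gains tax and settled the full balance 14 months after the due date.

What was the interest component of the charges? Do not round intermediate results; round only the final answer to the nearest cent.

kr 24,826.69

Interest (13.2%/yr ÷ 12 = 1.1%/month): kr 150,000.70 × ((1 + 0.011)^14 − 1) = kr 24,826.6860…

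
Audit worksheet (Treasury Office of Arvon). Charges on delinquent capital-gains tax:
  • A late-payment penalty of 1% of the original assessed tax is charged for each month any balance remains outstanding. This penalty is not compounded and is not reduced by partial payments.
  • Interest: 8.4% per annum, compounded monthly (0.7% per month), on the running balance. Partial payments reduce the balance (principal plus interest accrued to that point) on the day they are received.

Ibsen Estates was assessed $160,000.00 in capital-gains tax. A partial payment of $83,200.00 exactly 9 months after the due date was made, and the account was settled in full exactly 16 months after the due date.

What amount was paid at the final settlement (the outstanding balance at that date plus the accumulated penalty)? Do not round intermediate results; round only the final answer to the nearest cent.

$117,128.83

Balance at month 9: $160,000.0000 × (1 + 0.007)^9 = $170,366.8987…
After $83,200.00 payment: $170,366.8987… − $83,200.00 = $87,166.8987…
Balance at month 16: $87,166.8987… × (1 + 0.007)^7 = $91,528.8252…
Penalty: 16 × 1% × $160,000.00 = $25,600.00
Final settlement = outstanding balance + penalty = $91,528.8252… + $25,600.00 = $117,128.83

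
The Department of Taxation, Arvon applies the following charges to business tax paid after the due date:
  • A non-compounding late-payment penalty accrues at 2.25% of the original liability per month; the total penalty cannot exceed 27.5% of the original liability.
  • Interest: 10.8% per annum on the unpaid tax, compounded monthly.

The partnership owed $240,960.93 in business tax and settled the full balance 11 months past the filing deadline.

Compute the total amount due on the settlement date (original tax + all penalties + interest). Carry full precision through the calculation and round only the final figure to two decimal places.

Penalty: 11 × 2.25% × $240,960.93 = $59,637.83… (below the 27.5% cap of $66,264.26…)
Interest (10.8%/yr ÷ 12 = 0.9%/month): $240,960.93 × ((1 + 0.009)^11 − 1) = $24,958.1253…
Total = $240,960.93 + $59,637.8302… + $24,958.1253… = $325,556.89

$325,556.89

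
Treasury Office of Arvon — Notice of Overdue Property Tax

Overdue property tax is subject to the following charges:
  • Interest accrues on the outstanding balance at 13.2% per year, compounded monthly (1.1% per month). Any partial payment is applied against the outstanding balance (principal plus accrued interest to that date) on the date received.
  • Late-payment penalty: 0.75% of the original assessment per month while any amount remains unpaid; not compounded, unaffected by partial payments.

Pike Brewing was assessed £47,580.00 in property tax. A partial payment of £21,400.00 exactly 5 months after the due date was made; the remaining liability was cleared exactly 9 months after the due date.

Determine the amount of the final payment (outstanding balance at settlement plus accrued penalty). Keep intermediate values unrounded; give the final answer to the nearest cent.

£33,357.49

Balance at month 5: £47,580.0000 × (1 + 0.011)^5 = £50,255.1086…
After £21,400.00 payment: £50,255.1086… − £21,400.00 = £28,855.1086…
Balance at month 9: £28,855.1086… × (1 + 0.011)^4 = £30,145.8362…
Penalty: 9 × 0.75% × £47,580.00 = £3,211.65
Final settlement = outstanding balance + penalty = £30,145.8362… + £3,211.65 = £33,357.49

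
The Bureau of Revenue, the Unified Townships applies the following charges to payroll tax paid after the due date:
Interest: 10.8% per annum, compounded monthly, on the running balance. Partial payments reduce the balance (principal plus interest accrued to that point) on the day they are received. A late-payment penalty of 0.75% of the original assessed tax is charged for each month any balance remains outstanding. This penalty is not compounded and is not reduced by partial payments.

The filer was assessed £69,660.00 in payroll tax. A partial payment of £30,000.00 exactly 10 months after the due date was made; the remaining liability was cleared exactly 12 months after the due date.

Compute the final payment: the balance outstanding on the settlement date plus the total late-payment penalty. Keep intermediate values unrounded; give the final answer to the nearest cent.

Monthly rate = 10.8% ÷ 12 = 0.9%
Balance at month 10: £69,660.0000 × (1 + 0.009)^10 = £76,189.5016…
After £30,000.00 payment: £76,189.5016… − £30,000.00 = £46,189.5016…
Balance at month 12: £46,189.5016… × (1 + 0.009)^2 = £47,024.6540…
Penalty: 12 × 0.75% × £69,660.00 = £6,269.40
Final settlement = outstanding balance + penalty = £47,024.6540… + £6,269.40 = £53,294.05

£53,294.05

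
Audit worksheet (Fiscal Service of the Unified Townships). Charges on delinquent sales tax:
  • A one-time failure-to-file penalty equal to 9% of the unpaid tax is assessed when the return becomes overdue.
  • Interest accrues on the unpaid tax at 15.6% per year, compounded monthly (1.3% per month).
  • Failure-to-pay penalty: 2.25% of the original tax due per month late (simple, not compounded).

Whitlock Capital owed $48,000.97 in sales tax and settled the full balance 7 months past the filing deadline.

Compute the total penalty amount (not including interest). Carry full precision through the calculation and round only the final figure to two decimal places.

$11,880.24

Failure-to-file penalty: 9% × $48,000.97 = $4,320.09…
Failure-to-pay penalty: 7 × 2.25% × $48,000.97 = $7,560.15…
Total penalty = $4,320.09… + $7,560.15… = $11,880.24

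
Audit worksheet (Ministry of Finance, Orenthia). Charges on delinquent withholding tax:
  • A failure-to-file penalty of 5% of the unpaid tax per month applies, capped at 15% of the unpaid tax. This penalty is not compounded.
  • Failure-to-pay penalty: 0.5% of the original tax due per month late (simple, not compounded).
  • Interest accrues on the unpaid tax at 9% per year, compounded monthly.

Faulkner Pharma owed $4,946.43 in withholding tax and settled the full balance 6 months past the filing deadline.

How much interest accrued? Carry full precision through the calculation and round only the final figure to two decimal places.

Interest (9%/yr ÷ 12 = 0.75%/month): $4,946.43 × ((1 + 0.0075)^6 − 1) = $226.8049…

$226.80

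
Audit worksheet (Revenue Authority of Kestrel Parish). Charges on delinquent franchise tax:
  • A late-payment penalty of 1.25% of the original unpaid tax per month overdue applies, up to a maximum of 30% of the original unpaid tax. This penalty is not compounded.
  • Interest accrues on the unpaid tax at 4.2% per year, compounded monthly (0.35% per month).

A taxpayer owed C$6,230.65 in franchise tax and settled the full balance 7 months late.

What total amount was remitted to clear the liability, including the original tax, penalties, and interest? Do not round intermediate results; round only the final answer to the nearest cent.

Penalty: 7 × 1.25% × C$6,230.65 = C$545.18… (below the 30% cap of C$1,869.20…)
Interest: C$6,230.65 × ((1 + 0.0035)^7 − 1) = C$6,230.65 × 0.0247588… = C$154.2631…
Total = C$6,230.65 + C$545.1819… + C$154.2631… = C$6,930.10

C$6,930.10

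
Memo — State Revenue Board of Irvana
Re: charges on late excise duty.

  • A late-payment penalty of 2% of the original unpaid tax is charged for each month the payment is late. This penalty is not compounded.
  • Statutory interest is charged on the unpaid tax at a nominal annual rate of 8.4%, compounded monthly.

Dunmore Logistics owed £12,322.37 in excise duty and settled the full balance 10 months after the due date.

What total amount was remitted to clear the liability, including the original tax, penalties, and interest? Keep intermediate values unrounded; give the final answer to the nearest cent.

Late-payment penalty = 2% × £12,322.37 × 10 mo = £2,464.47…
Interest (8.4%/yr ÷ 12 = 0.7%/month): £12,322.37 × ((1 + 0.007)^10 − 1) = £890.2502…
Total = £12,322.37 + £2,464.4740 + £890.2502… = £15,677.09

£15,677.09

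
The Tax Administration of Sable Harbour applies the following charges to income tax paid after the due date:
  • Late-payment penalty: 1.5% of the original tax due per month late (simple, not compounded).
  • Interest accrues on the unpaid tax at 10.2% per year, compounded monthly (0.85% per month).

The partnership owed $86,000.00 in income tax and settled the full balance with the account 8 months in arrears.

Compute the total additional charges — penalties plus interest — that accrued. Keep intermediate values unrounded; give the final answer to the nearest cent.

$16,344.97

Late-payment penalty: 8 × 1.5% × $86,000.00 = $10,320.00
Interest: $86,000.00 × ((1 + 0.0085)^8 − 1) = $86,000.00 × 0.0700578… = $6,024.9673…
Penalties + interest = $10,320.0000 + $6,024.9673… = $16,344.97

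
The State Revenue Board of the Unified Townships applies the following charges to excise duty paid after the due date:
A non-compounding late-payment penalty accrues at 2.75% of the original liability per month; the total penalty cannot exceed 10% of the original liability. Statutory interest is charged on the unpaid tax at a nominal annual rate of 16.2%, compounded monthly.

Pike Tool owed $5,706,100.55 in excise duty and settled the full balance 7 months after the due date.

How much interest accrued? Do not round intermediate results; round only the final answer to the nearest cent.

Interest (16.2%/yr ÷ 12 = 1.35%/month): $5,706,100.55 × ((1 + 0.0135)^7 − 1) = $561,563.2329…

$561,563.23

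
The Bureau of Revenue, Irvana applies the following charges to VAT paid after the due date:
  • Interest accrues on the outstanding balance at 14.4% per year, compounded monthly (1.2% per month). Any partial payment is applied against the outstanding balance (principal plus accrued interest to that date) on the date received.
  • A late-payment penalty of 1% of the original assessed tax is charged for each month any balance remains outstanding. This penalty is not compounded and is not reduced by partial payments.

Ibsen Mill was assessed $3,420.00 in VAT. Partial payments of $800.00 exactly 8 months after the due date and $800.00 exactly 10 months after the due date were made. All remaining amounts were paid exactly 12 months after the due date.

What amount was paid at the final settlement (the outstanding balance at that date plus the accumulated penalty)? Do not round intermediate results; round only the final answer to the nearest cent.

$2,698.31

Balance at month 8: $3,420.0000 × (1 + 0.012)^8 = $3,762.4454…
After $800.00 payment: $3,762.4454… − $800.00 = $2,962.4454…
Balance at month 10: $2,962.4454… × (1 + 0.012)^2 = $3,033.9707…
After $800.00 payment: $3,033.9707… − $800.00 = $2,233.9707…
Balance at month 12: $2,233.9707… × (1 + 0.012)^2 = $2,287.9077…
Penalty: 12 × 1% × $3,420.00 = $410.40
Final settlement = outstanding balance + penalty = $2,287.9077… + $410.40 = $2,698.31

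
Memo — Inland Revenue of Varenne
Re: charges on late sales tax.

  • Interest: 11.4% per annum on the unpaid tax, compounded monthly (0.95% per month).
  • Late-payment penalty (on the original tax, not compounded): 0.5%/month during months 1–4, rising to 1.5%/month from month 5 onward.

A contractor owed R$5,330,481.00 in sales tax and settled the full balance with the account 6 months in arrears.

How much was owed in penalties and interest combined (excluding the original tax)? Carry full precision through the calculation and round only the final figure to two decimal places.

Penalty, months 1–4: 4 × 0.5% × R$5,330,481.00 = R$106,609.62
Penalty, months 5–6: 2 × 1.5% × R$5,330,481.00 = R$159,914.43
Interest: R$5,330,481.00 × ((1 + 0.0095)^6 − 1) = R$5,330,481.00 × 0.0583710… = R$311,145.6138…
Penalties + interest = R$266,524.0500 + R$311,145.6138… = R$577,669.66

R$577,669.66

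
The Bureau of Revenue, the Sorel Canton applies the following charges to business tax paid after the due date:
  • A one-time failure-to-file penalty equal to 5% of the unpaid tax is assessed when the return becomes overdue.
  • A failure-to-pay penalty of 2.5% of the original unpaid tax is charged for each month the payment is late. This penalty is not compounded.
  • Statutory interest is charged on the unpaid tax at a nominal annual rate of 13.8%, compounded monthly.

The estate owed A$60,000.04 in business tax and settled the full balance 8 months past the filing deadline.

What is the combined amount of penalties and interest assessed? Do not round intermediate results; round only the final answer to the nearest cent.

Failure-to-file penalty: 5% × A$60,000.04 = A$3,000.00…
Failure-to-pay penalty = 2.5% × A$60,000.04 × 8 mo = A$12,000.01…
Interest (13.8%/yr ÷ 12 = 1.15%/month): A$60,000.04 × ((1 + 0.0115)^8 − 1) = A$5,747.3681…
Penalties + interest = A$15,000.0100 + A$5,747.3681… = A$20,747.38

A$20,747.38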